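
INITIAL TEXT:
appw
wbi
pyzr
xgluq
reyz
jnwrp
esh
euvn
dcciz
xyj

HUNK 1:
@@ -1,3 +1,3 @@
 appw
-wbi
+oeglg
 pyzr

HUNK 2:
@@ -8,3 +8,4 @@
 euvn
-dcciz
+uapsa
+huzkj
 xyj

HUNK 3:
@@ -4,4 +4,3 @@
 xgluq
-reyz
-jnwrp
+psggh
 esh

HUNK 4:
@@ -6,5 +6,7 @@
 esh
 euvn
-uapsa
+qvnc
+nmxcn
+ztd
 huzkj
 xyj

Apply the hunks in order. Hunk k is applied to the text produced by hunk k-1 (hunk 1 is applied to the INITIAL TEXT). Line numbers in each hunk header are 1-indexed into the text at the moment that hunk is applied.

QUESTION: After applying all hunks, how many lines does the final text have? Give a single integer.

Answer: 12

Derivation:
Hunk 1: at line 1 remove [wbi] add [oeglg] -> 10 lines: appw oeglg pyzr xgluq reyz jnwrp esh euvn dcciz xyj
Hunk 2: at line 8 remove [dcciz] add [uapsa,huzkj] -> 11 lines: appw oeglg pyzr xgluq reyz jnwrp esh euvn uapsa huzkj xyj
Hunk 3: at line 4 remove [reyz,jnwrp] add [psggh] -> 10 lines: appw oeglg pyzr xgluq psggh esh euvn uapsa huzkj xyj
Hunk 4: at line 6 remove [uapsa] add [qvnc,nmxcn,ztd] -> 12 lines: appw oeglg pyzr xgluq psggh esh euvn qvnc nmxcn ztd huzkj xyj
Final line count: 12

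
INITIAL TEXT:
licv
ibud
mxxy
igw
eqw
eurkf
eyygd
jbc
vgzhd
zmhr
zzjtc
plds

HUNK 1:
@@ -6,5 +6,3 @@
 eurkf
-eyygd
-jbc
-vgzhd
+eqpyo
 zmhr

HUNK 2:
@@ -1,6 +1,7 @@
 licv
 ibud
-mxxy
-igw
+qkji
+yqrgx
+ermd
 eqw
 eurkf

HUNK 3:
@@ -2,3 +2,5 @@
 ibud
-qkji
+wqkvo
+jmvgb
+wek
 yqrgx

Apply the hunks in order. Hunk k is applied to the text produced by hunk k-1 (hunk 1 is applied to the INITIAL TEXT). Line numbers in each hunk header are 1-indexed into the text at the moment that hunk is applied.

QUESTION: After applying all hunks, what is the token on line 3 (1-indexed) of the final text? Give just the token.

Answer: wqkvo

Derivation:
Hunk 1: at line 6 remove [eyygd,jbc,vgzhd] add [eqpyo] -> 10 lines: licv ibud mxxy igw eqw eurkf eqpyo zmhr zzjtc plds
Hunk 2: at line 1 remove [mxxy,igw] add [qkji,yqrgx,ermd] -> 11 lines: licv ibud qkji yqrgx ermd eqw eurkf eqpyo zmhr zzjtc plds
Hunk 3: at line 2 remove [qkji] add [wqkvo,jmvgb,wek] -> 13 lines: licv ibud wqkvo jmvgb wek yqrgx ermd eqw eurkf eqpyo zmhr zzjtc plds
Final line 3: wqkvo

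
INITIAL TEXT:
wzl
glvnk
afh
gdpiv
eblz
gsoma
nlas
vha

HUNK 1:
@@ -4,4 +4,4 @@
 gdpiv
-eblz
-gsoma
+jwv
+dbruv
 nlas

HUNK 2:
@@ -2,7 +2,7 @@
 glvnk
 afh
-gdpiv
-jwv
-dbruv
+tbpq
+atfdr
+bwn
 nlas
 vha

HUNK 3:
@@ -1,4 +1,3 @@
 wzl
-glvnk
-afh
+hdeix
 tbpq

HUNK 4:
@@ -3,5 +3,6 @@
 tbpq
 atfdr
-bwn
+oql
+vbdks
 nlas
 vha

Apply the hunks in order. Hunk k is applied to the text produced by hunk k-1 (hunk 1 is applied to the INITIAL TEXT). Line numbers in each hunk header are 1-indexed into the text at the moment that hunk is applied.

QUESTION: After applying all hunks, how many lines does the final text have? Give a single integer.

Hunk 1: at line 4 remove [eblz,gsoma] add [jwv,dbruv] -> 8 lines: wzl glvnk afh gdpiv jwv dbruv nlas vha
Hunk 2: at line 2 remove [gdpiv,jwv,dbruv] add [tbpq,atfdr,bwn] -> 8 lines: wzl glvnk afh tbpq atfdr bwn nlas vha
Hunk 3: at line 1 remove [glvnk,afh] add [hdeix] -> 7 lines: wzl hdeix tbpq atfdr bwn nlas vha
Hunk 4: at line 3 remove [bwn] add [oql,vbdks] -> 8 lines: wzl hdeix tbpq atfdr oql vbdks nlas vha
Final line count: 8

Answer: 8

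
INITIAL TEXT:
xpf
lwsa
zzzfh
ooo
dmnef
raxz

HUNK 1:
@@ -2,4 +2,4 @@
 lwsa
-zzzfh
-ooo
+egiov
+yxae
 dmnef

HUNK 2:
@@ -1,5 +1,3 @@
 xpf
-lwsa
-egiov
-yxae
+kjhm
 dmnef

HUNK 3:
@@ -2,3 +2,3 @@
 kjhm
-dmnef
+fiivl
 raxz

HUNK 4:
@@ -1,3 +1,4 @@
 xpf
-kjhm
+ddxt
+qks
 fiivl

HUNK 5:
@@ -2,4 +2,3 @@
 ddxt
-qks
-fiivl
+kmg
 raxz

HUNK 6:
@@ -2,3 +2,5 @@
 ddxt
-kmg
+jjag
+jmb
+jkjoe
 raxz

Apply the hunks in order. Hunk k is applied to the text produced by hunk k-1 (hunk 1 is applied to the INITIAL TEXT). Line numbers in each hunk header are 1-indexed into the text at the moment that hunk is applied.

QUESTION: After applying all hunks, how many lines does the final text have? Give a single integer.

Hunk 1: at line 2 remove [zzzfh,ooo] add [egiov,yxae] -> 6 lines: xpf lwsa egiov yxae dmnef raxz
Hunk 2: at line 1 remove [lwsa,egiov,yxae] add [kjhm] -> 4 lines: xpf kjhm dmnef raxz
Hunk 3: at line 2 remove [dmnef] add [fiivl] -> 4 lines: xpf kjhm fiivl raxz
Hunk 4: at line 1 remove [kjhm] add [ddxt,qks] -> 5 lines: xpf ddxt qks fiivl raxz
Hunk 5: at line 2 remove [qks,fiivl] add [kmg] -> 4 lines: xpf ddxt kmg raxz
Hunk 6: at line 2 remove [kmg] add [jjag,jmb,jkjoe] -> 6 lines: xpf ddxt jjag jmb jkjoe raxz
Final line count: 6

Answer: 6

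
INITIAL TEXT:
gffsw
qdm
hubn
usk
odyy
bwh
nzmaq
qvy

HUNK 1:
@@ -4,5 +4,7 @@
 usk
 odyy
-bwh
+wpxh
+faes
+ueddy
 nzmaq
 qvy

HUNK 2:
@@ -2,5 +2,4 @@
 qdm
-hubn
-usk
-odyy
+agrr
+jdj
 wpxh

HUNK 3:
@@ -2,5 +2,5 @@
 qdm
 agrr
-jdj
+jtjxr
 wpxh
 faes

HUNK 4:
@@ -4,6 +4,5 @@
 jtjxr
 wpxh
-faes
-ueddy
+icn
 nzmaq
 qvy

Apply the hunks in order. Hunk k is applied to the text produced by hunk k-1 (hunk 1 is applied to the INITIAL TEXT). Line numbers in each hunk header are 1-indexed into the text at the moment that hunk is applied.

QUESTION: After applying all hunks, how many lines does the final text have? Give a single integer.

Answer: 8

Derivation:
Hunk 1: at line 4 remove [bwh] add [wpxh,faes,ueddy] -> 10 lines: gffsw qdm hubn usk odyy wpxh faes ueddy nzmaq qvy
Hunk 2: at line 2 remove [hubn,usk,odyy] add [agrr,jdj] -> 9 lines: gffsw qdm agrr jdj wpxh faes ueddy nzmaq qvy
Hunk 3: at line 2 remove [jdj] add [jtjxr] -> 9 lines: gffsw qdm agrr jtjxr wpxh faes ueddy nzmaq qvy
Hunk 4: at line 4 remove [faes,ueddy] add [icn] -> 8 lines: gffsw qdm agrr jtjxr wpxh icn nzmaq qvy
Final line count: 8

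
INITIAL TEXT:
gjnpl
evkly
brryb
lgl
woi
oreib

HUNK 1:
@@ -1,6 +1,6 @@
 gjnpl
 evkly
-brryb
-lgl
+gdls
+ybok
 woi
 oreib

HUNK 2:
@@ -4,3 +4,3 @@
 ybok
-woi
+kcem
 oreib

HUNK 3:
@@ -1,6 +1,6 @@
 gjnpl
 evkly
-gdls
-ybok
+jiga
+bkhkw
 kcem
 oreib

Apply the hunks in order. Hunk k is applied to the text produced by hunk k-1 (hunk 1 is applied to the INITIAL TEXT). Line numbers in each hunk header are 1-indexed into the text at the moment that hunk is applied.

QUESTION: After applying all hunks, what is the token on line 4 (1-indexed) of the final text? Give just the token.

Answer: bkhkw

Derivation:
Hunk 1: at line 1 remove [brryb,lgl] add [gdls,ybok] -> 6 lines: gjnpl evkly gdls ybok woi oreib
Hunk 2: at line 4 remove [woi] add [kcem] -> 6 lines: gjnpl evkly gdls ybok kcem oreib
Hunk 3: at line 1 remove [gdls,ybok] add [jiga,bkhkw] -> 6 lines: gjnpl evkly jiga bkhkw kcem oreib
Final line 4: bkhkw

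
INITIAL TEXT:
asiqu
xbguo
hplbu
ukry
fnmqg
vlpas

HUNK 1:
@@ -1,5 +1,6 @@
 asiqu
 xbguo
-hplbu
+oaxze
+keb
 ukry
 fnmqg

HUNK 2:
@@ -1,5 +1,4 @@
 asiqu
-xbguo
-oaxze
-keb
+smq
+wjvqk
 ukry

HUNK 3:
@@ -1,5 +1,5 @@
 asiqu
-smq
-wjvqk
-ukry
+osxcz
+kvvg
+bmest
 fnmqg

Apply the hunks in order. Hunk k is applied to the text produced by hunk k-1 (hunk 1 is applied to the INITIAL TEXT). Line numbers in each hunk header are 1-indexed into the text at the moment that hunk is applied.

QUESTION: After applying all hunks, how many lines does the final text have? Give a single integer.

Hunk 1: at line 1 remove [hplbu] add [oaxze,keb] -> 7 lines: asiqu xbguo oaxze keb ukry fnmqg vlpas
Hunk 2: at line 1 remove [xbguo,oaxze,keb] add [smq,wjvqk] -> 6 lines: asiqu smq wjvqk ukry fnmqg vlpas
Hunk 3: at line 1 remove [smq,wjvqk,ukry] add [osxcz,kvvg,bmest] -> 6 lines: asiqu osxcz kvvg bmest fnmqg vlpas
Final line count: 6

Answer: 6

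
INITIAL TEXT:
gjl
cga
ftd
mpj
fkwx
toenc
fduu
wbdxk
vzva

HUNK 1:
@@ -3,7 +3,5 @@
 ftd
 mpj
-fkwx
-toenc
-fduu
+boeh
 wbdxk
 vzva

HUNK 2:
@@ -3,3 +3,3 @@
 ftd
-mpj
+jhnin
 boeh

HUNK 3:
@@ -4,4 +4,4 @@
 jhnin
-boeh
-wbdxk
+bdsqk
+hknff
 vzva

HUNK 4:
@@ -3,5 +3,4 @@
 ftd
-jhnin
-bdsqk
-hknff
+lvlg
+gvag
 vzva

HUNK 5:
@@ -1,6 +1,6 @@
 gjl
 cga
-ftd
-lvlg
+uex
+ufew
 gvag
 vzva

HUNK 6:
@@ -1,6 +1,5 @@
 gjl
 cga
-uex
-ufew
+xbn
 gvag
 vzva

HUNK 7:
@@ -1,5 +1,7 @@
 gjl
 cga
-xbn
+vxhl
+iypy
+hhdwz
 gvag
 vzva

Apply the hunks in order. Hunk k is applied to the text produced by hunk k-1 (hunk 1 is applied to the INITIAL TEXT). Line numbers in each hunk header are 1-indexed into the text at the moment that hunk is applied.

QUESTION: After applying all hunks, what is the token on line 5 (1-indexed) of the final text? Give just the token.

Answer: hhdwz

Derivation:
Hunk 1: at line 3 remove [fkwx,toenc,fduu] add [boeh] -> 7 lines: gjl cga ftd mpj boeh wbdxk vzva
Hunk 2: at line 3 remove [mpj] add [jhnin] -> 7 lines: gjl cga ftd jhnin boeh wbdxk vzva
Hunk 3: at line 4 remove [boeh,wbdxk] add [bdsqk,hknff] -> 7 lines: gjl cga ftd jhnin bdsqk hknff vzva
Hunk 4: at line 3 remove [jhnin,bdsqk,hknff] add [lvlg,gvag] -> 6 lines: gjl cga ftd lvlg gvag vzva
Hunk 5: at line 1 remove [ftd,lvlg] add [uex,ufew] -> 6 lines: gjl cga uex ufew gvag vzva
Hunk 6: at line 1 remove [uex,ufew] add [xbn] -> 5 lines: gjl cga xbn gvag vzva
Hunk 7: at line 1 remove [xbn] add [vxhl,iypy,hhdwz] -> 7 lines: gjl cga vxhl iypy hhdwz gvag vzva
Final line 5: hhdwz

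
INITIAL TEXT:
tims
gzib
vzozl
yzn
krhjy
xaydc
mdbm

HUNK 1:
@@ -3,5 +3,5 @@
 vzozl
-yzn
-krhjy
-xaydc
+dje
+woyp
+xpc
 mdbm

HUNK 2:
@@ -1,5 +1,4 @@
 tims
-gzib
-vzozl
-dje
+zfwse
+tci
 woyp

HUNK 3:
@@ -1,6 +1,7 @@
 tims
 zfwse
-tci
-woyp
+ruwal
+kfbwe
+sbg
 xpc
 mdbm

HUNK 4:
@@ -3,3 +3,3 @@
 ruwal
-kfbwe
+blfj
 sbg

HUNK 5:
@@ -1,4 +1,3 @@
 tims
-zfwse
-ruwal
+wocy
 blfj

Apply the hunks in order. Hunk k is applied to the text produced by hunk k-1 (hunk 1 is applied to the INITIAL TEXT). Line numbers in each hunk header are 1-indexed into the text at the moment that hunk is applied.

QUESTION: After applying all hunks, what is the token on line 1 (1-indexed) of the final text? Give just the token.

Hunk 1: at line 3 remove [yzn,krhjy,xaydc] add [dje,woyp,xpc] -> 7 lines: tims gzib vzozl dje woyp xpc mdbm
Hunk 2: at line 1 remove [gzib,vzozl,dje] add [zfwse,tci] -> 6 lines: tims zfwse tci woyp xpc mdbm
Hunk 3: at line 1 remove [tci,woyp] add [ruwal,kfbwe,sbg] -> 7 lines: tims zfwse ruwal kfbwe sbg xpc mdbm
Hunk 4: at line 3 remove [kfbwe] add [blfj] -> 7 lines: tims zfwse ruwal blfj sbg xpc mdbm
Hunk 5: at line 1 remove [zfwse,ruwal] add [wocy] -> 6 lines: tims wocy blfj sbg xpc mdbm
Final line 1: tims

Answer: tims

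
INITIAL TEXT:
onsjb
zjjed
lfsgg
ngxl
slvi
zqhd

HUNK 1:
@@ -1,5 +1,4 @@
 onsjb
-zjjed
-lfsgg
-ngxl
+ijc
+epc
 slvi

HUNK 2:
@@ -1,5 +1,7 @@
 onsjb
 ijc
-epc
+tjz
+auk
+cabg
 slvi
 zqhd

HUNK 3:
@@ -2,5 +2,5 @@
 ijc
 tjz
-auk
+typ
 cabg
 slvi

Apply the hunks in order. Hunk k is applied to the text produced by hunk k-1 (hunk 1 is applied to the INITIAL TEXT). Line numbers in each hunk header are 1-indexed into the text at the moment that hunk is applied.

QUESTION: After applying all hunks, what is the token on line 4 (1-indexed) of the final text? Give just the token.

Hunk 1: at line 1 remove [zjjed,lfsgg,ngxl] add [ijc,epc] -> 5 lines: onsjb ijc epc slvi zqhd
Hunk 2: at line 1 remove [epc] add [tjz,auk,cabg] -> 7 lines: onsjb ijc tjz auk cabg slvi zqhd
Hunk 3: at line 2 remove [auk] add [typ] -> 7 lines: onsjb ijc tjz typ cabg slvi zqhd
Final line 4: typ

Answer: typ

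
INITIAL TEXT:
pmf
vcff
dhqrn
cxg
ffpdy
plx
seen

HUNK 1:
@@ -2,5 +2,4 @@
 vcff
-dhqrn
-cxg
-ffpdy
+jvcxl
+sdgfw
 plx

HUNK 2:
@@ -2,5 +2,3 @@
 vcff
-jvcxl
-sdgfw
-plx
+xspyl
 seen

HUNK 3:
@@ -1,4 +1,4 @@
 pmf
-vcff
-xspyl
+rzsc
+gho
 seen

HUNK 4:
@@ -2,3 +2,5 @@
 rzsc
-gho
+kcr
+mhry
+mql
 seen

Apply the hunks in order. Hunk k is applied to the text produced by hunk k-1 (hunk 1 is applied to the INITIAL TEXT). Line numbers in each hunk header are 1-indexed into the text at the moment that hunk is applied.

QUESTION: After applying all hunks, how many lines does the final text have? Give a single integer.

Answer: 6

Derivation:
Hunk 1: at line 2 remove [dhqrn,cxg,ffpdy] add [jvcxl,sdgfw] -> 6 lines: pmf vcff jvcxl sdgfw plx seen
Hunk 2: at line 2 remove [jvcxl,sdgfw,plx] add [xspyl] -> 4 lines: pmf vcff xspyl seen
Hunk 3: at line 1 remove [vcff,xspyl] add [rzsc,gho] -> 4 lines: pmf rzsc gho seen
Hunk 4: at line 2 remove [gho] add [kcr,mhry,mql] -> 6 lines: pmf rzsc kcr mhry mql seen
Final line count: 6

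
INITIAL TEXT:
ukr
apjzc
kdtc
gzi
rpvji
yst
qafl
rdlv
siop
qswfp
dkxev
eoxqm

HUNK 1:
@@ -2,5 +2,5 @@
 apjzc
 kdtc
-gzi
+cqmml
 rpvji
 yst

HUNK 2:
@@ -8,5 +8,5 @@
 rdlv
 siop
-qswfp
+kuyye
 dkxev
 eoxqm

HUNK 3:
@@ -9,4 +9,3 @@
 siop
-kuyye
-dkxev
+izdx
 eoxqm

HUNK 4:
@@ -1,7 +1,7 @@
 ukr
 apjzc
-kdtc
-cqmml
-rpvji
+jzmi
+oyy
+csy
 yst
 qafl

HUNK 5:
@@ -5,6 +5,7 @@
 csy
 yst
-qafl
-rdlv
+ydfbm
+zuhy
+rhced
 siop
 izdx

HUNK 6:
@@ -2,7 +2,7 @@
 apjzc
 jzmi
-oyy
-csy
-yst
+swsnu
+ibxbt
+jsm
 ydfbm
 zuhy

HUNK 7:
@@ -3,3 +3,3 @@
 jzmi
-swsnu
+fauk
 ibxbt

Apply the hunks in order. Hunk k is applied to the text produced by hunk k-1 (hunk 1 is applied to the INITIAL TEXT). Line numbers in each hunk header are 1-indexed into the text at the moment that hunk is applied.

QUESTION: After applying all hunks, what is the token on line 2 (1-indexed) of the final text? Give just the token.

Answer: apjzc

Derivation:
Hunk 1: at line 2 remove [gzi] add [cqmml] -> 12 lines: ukr apjzc kdtc cqmml rpvji yst qafl rdlv siop qswfp dkxev eoxqm
Hunk 2: at line 8 remove [qswfp] add [kuyye] -> 12 lines: ukr apjzc kdtc cqmml rpvji yst qafl rdlv siop kuyye dkxev eoxqm
Hunk 3: at line 9 remove [kuyye,dkxev] add [izdx] -> 11 lines: ukr apjzc kdtc cqmml rpvji yst qafl rdlv siop izdx eoxqm
Hunk 4: at line 1 remove [kdtc,cqmml,rpvji] add [jzmi,oyy,csy] -> 11 lines: ukr apjzc jzmi oyy csy yst qafl rdlv siop izdx eoxqm
Hunk 5: at line 5 remove [qafl,rdlv] add [ydfbm,zuhy,rhced] -> 12 lines: ukr apjzc jzmi oyy csy yst ydfbm zuhy rhced siop izdx eoxqm
Hunk 6: at line 2 remove [oyy,csy,yst] add [swsnu,ibxbt,jsm] -> 12 lines: ukr apjzc jzmi swsnu ibxbt jsm ydfbm zuhy rhced siop izdx eoxqm
Hunk 7: at line 3 remove [swsnu] add [fauk] -> 12 lines: ukr apjzc jzmi fauk ibxbt jsm ydfbm zuhy rhced siop izdx eoxqm
Final line 2: apjzc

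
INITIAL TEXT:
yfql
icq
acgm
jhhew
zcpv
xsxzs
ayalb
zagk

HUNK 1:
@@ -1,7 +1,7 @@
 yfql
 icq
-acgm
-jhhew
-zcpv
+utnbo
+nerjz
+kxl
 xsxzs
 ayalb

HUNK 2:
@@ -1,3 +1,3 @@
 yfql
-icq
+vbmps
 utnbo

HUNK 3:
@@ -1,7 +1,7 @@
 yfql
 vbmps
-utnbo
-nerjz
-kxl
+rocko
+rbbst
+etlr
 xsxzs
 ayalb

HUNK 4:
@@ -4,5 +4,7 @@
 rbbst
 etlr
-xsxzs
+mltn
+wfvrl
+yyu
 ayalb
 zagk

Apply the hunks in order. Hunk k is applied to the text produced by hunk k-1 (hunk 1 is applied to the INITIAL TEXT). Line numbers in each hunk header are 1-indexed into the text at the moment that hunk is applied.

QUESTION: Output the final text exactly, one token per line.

Hunk 1: at line 1 remove [acgm,jhhew,zcpv] add [utnbo,nerjz,kxl] -> 8 lines: yfql icq utnbo nerjz kxl xsxzs ayalb zagk
Hunk 2: at line 1 remove [icq] add [vbmps] -> 8 lines: yfql vbmps utnbo nerjz kxl xsxzs ayalb zagk
Hunk 3: at line 1 remove [utnbo,nerjz,kxl] add [rocko,rbbst,etlr] -> 8 lines: yfql vbmps rocko rbbst etlr xsxzs ayalb zagk
Hunk 4: at line 4 remove [xsxzs] add [mltn,wfvrl,yyu] -> 10 lines: yfql vbmps rocko rbbst etlr mltn wfvrl yyu ayalb zagk

Answer: yfql
vbmps
rocko
rbbst
etlr
mltn
wfvrl
yyu
ayalb
zagk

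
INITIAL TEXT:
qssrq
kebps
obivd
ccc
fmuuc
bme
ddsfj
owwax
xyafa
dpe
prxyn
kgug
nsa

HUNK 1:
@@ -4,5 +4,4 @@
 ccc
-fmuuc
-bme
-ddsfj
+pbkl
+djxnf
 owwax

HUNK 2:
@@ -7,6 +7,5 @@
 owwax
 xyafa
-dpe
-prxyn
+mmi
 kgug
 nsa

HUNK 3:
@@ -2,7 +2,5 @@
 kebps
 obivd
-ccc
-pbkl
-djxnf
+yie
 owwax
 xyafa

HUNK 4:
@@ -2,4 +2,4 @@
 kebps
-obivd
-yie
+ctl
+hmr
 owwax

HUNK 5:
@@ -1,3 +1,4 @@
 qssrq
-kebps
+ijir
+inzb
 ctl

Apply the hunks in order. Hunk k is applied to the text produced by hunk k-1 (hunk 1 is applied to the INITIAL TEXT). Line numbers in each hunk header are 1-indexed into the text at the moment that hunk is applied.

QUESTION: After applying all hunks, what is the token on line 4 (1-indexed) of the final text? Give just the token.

Answer: ctl

Derivation:
Hunk 1: at line 4 remove [fmuuc,bme,ddsfj] add [pbkl,djxnf] -> 12 lines: qssrq kebps obivd ccc pbkl djxnf owwax xyafa dpe prxyn kgug nsa
Hunk 2: at line 7 remove [dpe,prxyn] add [mmi] -> 11 lines: qssrq kebps obivd ccc pbkl djxnf owwax xyafa mmi kgug nsa
Hunk 3: at line 2 remove [ccc,pbkl,djxnf] add [yie] -> 9 lines: qssrq kebps obivd yie owwax xyafa mmi kgug nsa
Hunk 4: at line 2 remove [obivd,yie] add [ctl,hmr] -> 9 lines: qssrq kebps ctl hmr owwax xyafa mmi kgug nsa
Hunk 5: at line 1 remove [kebps] add [ijir,inzb] -> 10 lines: qssrq ijir inzb ctl hmr owwax xyafa mmi kgug nsa
Final line 4: ctl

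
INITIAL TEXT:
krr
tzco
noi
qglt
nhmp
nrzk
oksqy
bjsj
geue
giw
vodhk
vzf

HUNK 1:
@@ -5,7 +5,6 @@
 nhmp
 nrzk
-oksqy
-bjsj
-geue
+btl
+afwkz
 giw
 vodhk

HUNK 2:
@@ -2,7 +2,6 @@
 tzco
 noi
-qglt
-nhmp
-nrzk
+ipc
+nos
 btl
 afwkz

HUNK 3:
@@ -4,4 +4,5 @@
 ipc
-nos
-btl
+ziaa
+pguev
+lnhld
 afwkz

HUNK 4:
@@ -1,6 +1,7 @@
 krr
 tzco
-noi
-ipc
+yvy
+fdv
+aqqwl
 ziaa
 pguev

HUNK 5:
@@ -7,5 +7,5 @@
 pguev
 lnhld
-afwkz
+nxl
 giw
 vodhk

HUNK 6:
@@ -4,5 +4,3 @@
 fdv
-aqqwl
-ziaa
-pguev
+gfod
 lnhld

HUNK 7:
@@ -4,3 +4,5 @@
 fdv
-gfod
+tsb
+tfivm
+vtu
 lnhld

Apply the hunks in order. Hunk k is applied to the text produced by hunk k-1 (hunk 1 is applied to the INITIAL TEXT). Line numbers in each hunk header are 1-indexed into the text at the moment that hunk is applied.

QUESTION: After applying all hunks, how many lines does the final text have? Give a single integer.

Answer: 12

Derivation:
Hunk 1: at line 5 remove [oksqy,bjsj,geue] add [btl,afwkz] -> 11 lines: krr tzco noi qglt nhmp nrzk btl afwkz giw vodhk vzf
Hunk 2: at line 2 remove [qglt,nhmp,nrzk] add [ipc,nos] -> 10 lines: krr tzco noi ipc nos btl afwkz giw vodhk vzf
Hunk 3: at line 4 remove [nos,btl] add [ziaa,pguev,lnhld] -> 11 lines: krr tzco noi ipc ziaa pguev lnhld afwkz giw vodhk vzf
Hunk 4: at line 1 remove [noi,ipc] add [yvy,fdv,aqqwl] -> 12 lines: krr tzco yvy fdv aqqwl ziaa pguev lnhld afwkz giw vodhk vzf
Hunk 5: at line 7 remove [afwkz] add [nxl] -> 12 lines: krr tzco yvy fdv aqqwl ziaa pguev lnhld nxl giw vodhk vzf
Hunk 6: at line 4 remove [aqqwl,ziaa,pguev] add [gfod] -> 10 lines: krr tzco yvy fdv gfod lnhld nxl giw vodhk vzf
Hunk 7: at line 4 remove [gfod] add [tsb,tfivm,vtu] -> 12 lines: krr tzco yvy fdv tsb tfivm vtu lnhld nxl giw vodhk vzf
Final line count: 12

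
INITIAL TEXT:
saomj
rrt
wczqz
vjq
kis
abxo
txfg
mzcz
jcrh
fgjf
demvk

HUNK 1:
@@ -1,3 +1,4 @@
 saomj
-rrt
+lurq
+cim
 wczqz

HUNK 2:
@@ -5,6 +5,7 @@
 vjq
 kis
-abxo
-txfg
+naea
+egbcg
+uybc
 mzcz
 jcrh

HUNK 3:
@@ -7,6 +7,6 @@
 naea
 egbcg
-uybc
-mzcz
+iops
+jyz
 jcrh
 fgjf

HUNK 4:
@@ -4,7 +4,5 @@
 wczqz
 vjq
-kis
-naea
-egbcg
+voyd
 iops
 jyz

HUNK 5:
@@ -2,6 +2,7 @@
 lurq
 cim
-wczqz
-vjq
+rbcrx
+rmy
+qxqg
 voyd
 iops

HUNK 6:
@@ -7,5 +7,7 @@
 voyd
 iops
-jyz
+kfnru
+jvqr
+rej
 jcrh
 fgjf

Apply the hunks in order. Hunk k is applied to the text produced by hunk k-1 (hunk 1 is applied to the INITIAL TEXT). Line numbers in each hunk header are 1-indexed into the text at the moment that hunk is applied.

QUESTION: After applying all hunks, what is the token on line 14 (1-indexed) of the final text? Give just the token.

Hunk 1: at line 1 remove [rrt] add [lurq,cim] -> 12 lines: saomj lurq cim wczqz vjq kis abxo txfg mzcz jcrh fgjf demvk
Hunk 2: at line 5 remove [abxo,txfg] add [naea,egbcg,uybc] -> 13 lines: saomj lurq cim wczqz vjq kis naea egbcg uybc mzcz jcrh fgjf demvk
Hunk 3: at line 7 remove [uybc,mzcz] add [iops,jyz] -> 13 lines: saomj lurq cim wczqz vjq kis naea egbcg iops jyz jcrh fgjf demvk
Hunk 4: at line 4 remove [kis,naea,egbcg] add [voyd] -> 11 lines: saomj lurq cim wczqz vjq voyd iops jyz jcrh fgjf demvk
Hunk 5: at line 2 remove [wczqz,vjq] add [rbcrx,rmy,qxqg] -> 12 lines: saomj lurq cim rbcrx rmy qxqg voyd iops jyz jcrh fgjf demvk
Hunk 6: at line 7 remove [jyz] add [kfnru,jvqr,rej] -> 14 lines: saomj lurq cim rbcrx rmy qxqg voyd iops kfnru jvqr rej jcrh fgjf demvk
Final line 14: demvk

Answer: demvk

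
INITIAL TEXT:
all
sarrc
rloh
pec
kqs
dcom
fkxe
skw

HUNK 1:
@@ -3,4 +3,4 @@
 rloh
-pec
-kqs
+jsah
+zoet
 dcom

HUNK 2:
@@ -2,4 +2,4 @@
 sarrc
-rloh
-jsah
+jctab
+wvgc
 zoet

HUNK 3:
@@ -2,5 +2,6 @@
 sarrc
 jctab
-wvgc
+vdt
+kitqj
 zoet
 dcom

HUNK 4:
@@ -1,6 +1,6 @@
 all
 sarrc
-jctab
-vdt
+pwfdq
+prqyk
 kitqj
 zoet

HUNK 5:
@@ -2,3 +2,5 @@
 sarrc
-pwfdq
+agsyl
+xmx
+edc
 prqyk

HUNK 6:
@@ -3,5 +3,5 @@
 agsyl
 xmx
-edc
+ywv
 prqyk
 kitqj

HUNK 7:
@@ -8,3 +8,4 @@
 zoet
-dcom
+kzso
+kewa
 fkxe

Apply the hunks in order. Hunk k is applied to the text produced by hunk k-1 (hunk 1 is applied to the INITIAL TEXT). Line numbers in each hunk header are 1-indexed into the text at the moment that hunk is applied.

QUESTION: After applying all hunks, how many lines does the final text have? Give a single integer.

Answer: 12

Derivation:
Hunk 1: at line 3 remove [pec,kqs] add [jsah,zoet] -> 8 lines: all sarrc rloh jsah zoet dcom fkxe skw
Hunk 2: at line 2 remove [rloh,jsah] add [jctab,wvgc] -> 8 lines: all sarrc jctab wvgc zoet dcom fkxe skw
Hunk 3: at line 2 remove [wvgc] add [vdt,kitqj] -> 9 lines: all sarrc jctab vdt kitqj zoet dcom fkxe skw
Hunk 4: at line 1 remove [jctab,vdt] add [pwfdq,prqyk] -> 9 lines: all sarrc pwfdq prqyk kitqj zoet dcom fkxe skw
Hunk 5: at line 2 remove [pwfdq] add [agsyl,xmx,edc] -> 11 lines: all sarrc agsyl xmx edc prqyk kitqj zoet dcom fkxe skw
Hunk 6: at line 3 remove [edc] add [ywv] -> 11 lines: all sarrc agsyl xmx ywv prqyk kitqj zoet dcom fkxe skw
Hunk 7: at line 8 remove [dcom] add [kzso,kewa] -> 12 lines: all sarrc agsyl xmx ywv prqyk kitqj zoet kzso kewa fkxe skw
Final line count: 12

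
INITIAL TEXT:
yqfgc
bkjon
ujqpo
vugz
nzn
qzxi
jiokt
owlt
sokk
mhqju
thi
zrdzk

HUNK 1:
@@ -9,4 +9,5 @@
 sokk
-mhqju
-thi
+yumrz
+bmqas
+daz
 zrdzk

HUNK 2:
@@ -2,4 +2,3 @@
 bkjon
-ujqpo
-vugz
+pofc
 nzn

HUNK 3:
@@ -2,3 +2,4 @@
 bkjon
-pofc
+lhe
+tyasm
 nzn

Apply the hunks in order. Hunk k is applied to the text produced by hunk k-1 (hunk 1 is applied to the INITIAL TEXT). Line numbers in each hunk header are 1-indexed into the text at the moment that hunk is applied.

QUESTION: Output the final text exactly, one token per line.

Hunk 1: at line 9 remove [mhqju,thi] add [yumrz,bmqas,daz] -> 13 lines: yqfgc bkjon ujqpo vugz nzn qzxi jiokt owlt sokk yumrz bmqas daz zrdzk
Hunk 2: at line 2 remove [ujqpo,vugz] add [pofc] -> 12 lines: yqfgc bkjon pofc nzn qzxi jiokt owlt sokk yumrz bmqas daz zrdzk
Hunk 3: at line 2 remove [pofc] add [lhe,tyasm] -> 13 lines: yqfgc bkjon lhe tyasm nzn qzxi jiokt owlt sokk yumrz bmqas daz zrdzk

Answer: yqfgc
bkjon
lhe
tyasm
nzn
qzxi
jiokt
owlt
sokk
yumrz
bmqas
daz
zrdzk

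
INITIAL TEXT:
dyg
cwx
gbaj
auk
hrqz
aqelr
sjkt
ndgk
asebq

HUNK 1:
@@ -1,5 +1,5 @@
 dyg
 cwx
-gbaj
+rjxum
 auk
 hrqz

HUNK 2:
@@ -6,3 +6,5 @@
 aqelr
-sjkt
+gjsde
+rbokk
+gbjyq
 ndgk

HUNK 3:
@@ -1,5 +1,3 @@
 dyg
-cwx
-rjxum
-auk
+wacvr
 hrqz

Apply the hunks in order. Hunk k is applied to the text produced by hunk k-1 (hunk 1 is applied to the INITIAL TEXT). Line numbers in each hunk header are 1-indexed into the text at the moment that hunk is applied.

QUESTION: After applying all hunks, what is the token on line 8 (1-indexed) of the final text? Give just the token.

Hunk 1: at line 1 remove [gbaj] add [rjxum] -> 9 lines: dyg cwx rjxum auk hrqz aqelr sjkt ndgk asebq
Hunk 2: at line 6 remove [sjkt] add [gjsde,rbokk,gbjyq] -> 11 lines: dyg cwx rjxum auk hrqz aqelr gjsde rbokk gbjyq ndgk asebq
Hunk 3: at line 1 remove [cwx,rjxum,auk] add [wacvr] -> 9 lines: dyg wacvr hrqz aqelr gjsde rbokk gbjyq ndgk asebq
Final line 8: ndgk

Answer: ndgk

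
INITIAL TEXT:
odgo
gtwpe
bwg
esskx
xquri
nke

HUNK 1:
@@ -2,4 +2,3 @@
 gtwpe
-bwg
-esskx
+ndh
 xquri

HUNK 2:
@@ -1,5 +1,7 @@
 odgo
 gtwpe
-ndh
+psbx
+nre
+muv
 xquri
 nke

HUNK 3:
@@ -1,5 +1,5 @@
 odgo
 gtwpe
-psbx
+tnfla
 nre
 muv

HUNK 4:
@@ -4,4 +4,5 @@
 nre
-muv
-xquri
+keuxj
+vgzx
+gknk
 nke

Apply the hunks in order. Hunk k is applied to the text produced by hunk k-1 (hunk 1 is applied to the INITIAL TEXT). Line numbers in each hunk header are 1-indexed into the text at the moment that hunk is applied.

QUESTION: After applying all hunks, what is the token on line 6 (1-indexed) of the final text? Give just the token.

Answer: vgzx

Derivation:
Hunk 1: at line 2 remove [bwg,esskx] add [ndh] -> 5 lines: odgo gtwpe ndh xquri nke
Hunk 2: at line 1 remove [ndh] add [psbx,nre,muv] -> 7 lines: odgo gtwpe psbx nre muv xquri nke
Hunk 3: at line 1 remove [psbx] add [tnfla] -> 7 lines: odgo gtwpe tnfla nre muv xquri nke
Hunk 4: at line 4 remove [muv,xquri] add [keuxj,vgzx,gknk] -> 8 lines: odgo gtwpe tnfla nre keuxj vgzx gknk nke
Final line 6: vgzx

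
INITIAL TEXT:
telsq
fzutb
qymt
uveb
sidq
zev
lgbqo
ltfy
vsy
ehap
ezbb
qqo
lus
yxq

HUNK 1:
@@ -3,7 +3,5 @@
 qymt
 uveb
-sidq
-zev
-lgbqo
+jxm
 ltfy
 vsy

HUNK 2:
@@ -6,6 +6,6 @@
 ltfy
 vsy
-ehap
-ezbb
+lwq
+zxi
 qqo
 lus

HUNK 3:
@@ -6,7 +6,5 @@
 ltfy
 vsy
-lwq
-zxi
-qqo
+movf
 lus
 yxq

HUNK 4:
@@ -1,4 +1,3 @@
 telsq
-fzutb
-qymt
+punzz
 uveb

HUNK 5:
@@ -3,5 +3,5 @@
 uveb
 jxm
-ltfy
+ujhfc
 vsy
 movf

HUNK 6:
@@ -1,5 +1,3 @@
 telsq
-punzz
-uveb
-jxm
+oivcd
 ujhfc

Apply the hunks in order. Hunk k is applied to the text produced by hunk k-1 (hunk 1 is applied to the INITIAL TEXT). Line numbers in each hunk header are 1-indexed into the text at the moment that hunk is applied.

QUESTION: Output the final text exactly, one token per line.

Hunk 1: at line 3 remove [sidq,zev,lgbqo] add [jxm] -> 12 lines: telsq fzutb qymt uveb jxm ltfy vsy ehap ezbb qqo lus yxq
Hunk 2: at line 6 remove [ehap,ezbb] add [lwq,zxi] -> 12 lines: telsq fzutb qymt uveb jxm ltfy vsy lwq zxi qqo lus yxq
Hunk 3: at line 6 remove [lwq,zxi,qqo] add [movf] -> 10 lines: telsq fzutb qymt uveb jxm ltfy vsy movf lus yxq
Hunk 4: at line 1 remove [fzutb,qymt] add [punzz] -> 9 lines: telsq punzz uveb jxm ltfy vsy movf lus yxq
Hunk 5: at line 3 remove [ltfy] add [ujhfc] -> 9 lines: telsq punzz uveb jxm ujhfc vsy movf lus yxq
Hunk 6: at line 1 remove [punzz,uveb,jxm] add [oivcd] -> 7 lines: telsq oivcd ujhfc vsy movf lus yxq

Answer: telsq
oivcd
ujhfc
vsy
movf
lus
yxq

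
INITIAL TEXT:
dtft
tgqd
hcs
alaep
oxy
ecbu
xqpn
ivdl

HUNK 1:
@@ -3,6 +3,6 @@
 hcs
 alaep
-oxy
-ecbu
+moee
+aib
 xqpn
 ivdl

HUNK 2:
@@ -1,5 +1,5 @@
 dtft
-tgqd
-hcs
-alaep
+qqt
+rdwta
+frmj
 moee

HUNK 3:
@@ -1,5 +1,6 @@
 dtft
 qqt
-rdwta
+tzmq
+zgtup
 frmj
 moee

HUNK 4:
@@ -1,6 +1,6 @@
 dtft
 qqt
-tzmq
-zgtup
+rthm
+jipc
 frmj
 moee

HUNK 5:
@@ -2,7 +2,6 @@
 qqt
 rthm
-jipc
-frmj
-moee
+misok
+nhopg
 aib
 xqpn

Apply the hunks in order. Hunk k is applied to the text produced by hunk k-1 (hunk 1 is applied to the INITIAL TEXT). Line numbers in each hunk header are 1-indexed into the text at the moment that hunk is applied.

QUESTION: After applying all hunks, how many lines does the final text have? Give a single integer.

Hunk 1: at line 3 remove [oxy,ecbu] add [moee,aib] -> 8 lines: dtft tgqd hcs alaep moee aib xqpn ivdl
Hunk 2: at line 1 remove [tgqd,hcs,alaep] add [qqt,rdwta,frmj] -> 8 lines: dtft qqt rdwta frmj moee aib xqpn ivdl
Hunk 3: at line 1 remove [rdwta] add [tzmq,zgtup] -> 9 lines: dtft qqt tzmq zgtup frmj moee aib xqpn ivdl
Hunk 4: at line 1 remove [tzmq,zgtup] add [rthm,jipc] -> 9 lines: dtft qqt rthm jipc frmj moee aib xqpn ivdl
Hunk 5: at line 2 remove [jipc,frmj,moee] add [misok,nhopg] -> 8 lines: dtft qqt rthm misok nhopg aib xqpn ivdl
Final line count: 8

Answer: 8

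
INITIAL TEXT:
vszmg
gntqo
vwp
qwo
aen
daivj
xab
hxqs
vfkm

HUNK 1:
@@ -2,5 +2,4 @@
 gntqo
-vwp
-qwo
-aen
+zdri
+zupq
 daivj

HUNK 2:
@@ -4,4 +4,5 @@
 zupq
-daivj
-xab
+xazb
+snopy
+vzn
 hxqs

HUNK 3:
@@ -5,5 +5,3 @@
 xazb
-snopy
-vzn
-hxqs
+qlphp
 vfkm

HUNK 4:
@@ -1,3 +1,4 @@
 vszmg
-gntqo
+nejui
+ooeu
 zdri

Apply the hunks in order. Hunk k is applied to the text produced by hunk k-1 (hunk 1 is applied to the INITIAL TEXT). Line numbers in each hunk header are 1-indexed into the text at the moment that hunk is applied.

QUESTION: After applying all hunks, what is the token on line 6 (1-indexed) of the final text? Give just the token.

Hunk 1: at line 2 remove [vwp,qwo,aen] add [zdri,zupq] -> 8 lines: vszmg gntqo zdri zupq daivj xab hxqs vfkm
Hunk 2: at line 4 remove [daivj,xab] add [xazb,snopy,vzn] -> 9 lines: vszmg gntqo zdri zupq xazb snopy vzn hxqs vfkm
Hunk 3: at line 5 remove [snopy,vzn,hxqs] add [qlphp] -> 7 lines: vszmg gntqo zdri zupq xazb qlphp vfkm
Hunk 4: at line 1 remove [gntqo] add [nejui,ooeu] -> 8 lines: vszmg nejui ooeu zdri zupq xazb qlphp vfkm
Final line 6: xazb

Answer: xazb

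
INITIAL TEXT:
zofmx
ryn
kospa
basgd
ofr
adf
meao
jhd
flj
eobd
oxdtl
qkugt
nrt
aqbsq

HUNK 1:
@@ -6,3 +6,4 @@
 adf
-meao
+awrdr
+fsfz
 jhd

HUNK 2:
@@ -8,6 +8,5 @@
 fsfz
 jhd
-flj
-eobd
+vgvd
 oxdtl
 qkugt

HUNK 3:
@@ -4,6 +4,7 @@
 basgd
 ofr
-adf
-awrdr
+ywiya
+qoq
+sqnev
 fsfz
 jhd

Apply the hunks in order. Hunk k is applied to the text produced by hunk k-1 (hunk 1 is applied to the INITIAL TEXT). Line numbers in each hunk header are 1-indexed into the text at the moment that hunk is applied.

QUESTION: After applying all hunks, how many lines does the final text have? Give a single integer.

Answer: 15

Derivation:
Hunk 1: at line 6 remove [meao] add [awrdr,fsfz] -> 15 lines: zofmx ryn kospa basgd ofr adf awrdr fsfz jhd flj eobd oxdtl qkugt nrt aqbsq
Hunk 2: at line 8 remove [flj,eobd] add [vgvd] -> 14 lines: zofmx ryn kospa basgd ofr adf awrdr fsfz jhd vgvd oxdtl qkugt nrt aqbsq
Hunk 3: at line 4 remove [adf,awrdr] add [ywiya,qoq,sqnev] -> 15 lines: zofmx ryn kospa basgd ofr ywiya qoq sqnev fsfz jhd vgvd oxdtl qkugt nrt aqbsq
Final line count: 15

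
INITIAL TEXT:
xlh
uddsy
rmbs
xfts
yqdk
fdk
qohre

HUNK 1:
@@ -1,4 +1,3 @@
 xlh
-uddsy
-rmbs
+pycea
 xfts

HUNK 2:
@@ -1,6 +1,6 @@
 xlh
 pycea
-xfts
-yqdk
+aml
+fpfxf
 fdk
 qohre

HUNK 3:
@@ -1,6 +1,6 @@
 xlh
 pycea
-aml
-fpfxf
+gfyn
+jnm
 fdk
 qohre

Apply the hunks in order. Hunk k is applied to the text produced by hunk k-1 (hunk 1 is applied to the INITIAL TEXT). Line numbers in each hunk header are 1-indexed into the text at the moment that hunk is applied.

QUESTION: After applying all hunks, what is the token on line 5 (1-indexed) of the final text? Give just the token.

Answer: fdk

Derivation:
Hunk 1: at line 1 remove [uddsy,rmbs] add [pycea] -> 6 lines: xlh pycea xfts yqdk fdk qohre
Hunk 2: at line 1 remove [xfts,yqdk] add [aml,fpfxf] -> 6 lines: xlh pycea aml fpfxf fdk qohre
Hunk 3: at line 1 remove [aml,fpfxf] add [gfyn,jnm] -> 6 lines: xlh pycea gfyn jnm fdk qohre
Final line 5: fdk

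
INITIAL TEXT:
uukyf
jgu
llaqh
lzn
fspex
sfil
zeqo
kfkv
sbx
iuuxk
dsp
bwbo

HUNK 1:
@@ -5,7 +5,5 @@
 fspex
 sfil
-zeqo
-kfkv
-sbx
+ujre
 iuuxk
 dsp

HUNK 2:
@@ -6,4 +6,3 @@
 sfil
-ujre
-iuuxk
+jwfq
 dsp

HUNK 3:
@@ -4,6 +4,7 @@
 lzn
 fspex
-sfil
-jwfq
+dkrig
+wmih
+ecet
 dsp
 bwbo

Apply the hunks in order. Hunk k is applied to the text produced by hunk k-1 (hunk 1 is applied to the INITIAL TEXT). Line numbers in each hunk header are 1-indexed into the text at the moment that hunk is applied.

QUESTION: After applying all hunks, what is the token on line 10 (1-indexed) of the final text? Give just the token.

Answer: bwbo

Derivation:
Hunk 1: at line 5 remove [zeqo,kfkv,sbx] add [ujre] -> 10 lines: uukyf jgu llaqh lzn fspex sfil ujre iuuxk dsp bwbo
Hunk 2: at line 6 remove [ujre,iuuxk] add [jwfq] -> 9 lines: uukyf jgu llaqh lzn fspex sfil jwfq dsp bwbo
Hunk 3: at line 4 remove [sfil,jwfq] add [dkrig,wmih,ecet] -> 10 lines: uukyf jgu llaqh lzn fspex dkrig wmih ecet dsp bwbo
Final line 10: bwbo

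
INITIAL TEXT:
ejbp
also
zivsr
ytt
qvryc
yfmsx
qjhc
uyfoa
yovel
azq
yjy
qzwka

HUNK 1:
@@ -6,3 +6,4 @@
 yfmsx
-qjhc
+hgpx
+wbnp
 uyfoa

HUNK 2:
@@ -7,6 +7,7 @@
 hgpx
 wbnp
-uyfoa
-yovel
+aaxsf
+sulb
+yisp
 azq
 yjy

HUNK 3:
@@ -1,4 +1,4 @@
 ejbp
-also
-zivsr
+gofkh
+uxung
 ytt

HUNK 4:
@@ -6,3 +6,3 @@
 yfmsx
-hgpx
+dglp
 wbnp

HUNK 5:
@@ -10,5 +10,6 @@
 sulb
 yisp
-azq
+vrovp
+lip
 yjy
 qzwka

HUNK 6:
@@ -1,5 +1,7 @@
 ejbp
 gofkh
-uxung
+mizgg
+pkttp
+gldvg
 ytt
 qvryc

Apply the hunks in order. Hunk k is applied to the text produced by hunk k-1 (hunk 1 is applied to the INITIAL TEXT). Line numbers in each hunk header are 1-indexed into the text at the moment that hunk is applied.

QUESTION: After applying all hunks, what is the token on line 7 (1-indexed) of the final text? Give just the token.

Answer: qvryc

Derivation:
Hunk 1: at line 6 remove [qjhc] add [hgpx,wbnp] -> 13 lines: ejbp also zivsr ytt qvryc yfmsx hgpx wbnp uyfoa yovel azq yjy qzwka
Hunk 2: at line 7 remove [uyfoa,yovel] add [aaxsf,sulb,yisp] -> 14 lines: ejbp also zivsr ytt qvryc yfmsx hgpx wbnp aaxsf sulb yisp azq yjy qzwka
Hunk 3: at line 1 remove [also,zivsr] add [gofkh,uxung] -> 14 lines: ejbp gofkh uxung ytt qvryc yfmsx hgpx wbnp aaxsf sulb yisp azq yjy qzwka
Hunk 4: at line 6 remove [hgpx] add [dglp] -> 14 lines: ejbp gofkh uxung ytt qvryc yfmsx dglp wbnp aaxsf sulb yisp azq yjy qzwka
Hunk 5: at line 10 remove [azq] add [vrovp,lip] -> 15 lines: ejbp gofkh uxung ytt qvryc yfmsx dglp wbnp aaxsf sulb yisp vrovp lip yjy qzwka
Hunk 6: at line 1 remove [uxung] add [mizgg,pkttp,gldvg] -> 17 lines: ejbp gofkh mizgg pkttp gldvg ytt qvryc yfmsx dglp wbnp aaxsf sulb yisp vrovp lip yjy qzwka
Final line 7: qvryc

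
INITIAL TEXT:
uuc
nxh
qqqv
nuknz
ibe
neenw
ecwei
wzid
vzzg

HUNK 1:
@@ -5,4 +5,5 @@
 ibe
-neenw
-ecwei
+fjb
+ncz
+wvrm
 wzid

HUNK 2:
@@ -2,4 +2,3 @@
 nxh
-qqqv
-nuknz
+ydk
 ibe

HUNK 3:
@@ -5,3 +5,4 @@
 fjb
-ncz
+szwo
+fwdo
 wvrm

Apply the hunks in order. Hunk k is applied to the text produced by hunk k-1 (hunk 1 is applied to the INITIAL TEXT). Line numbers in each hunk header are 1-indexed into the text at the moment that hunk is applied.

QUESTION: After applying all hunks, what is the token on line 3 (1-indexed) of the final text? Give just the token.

Hunk 1: at line 5 remove [neenw,ecwei] add [fjb,ncz,wvrm] -> 10 lines: uuc nxh qqqv nuknz ibe fjb ncz wvrm wzid vzzg
Hunk 2: at line 2 remove [qqqv,nuknz] add [ydk] -> 9 lines: uuc nxh ydk ibe fjb ncz wvrm wzid vzzg
Hunk 3: at line 5 remove [ncz] add [szwo,fwdo] -> 10 lines: uuc nxh ydk ibe fjb szwo fwdo wvrm wzid vzzg
Final line 3: ydk

Answer: ydk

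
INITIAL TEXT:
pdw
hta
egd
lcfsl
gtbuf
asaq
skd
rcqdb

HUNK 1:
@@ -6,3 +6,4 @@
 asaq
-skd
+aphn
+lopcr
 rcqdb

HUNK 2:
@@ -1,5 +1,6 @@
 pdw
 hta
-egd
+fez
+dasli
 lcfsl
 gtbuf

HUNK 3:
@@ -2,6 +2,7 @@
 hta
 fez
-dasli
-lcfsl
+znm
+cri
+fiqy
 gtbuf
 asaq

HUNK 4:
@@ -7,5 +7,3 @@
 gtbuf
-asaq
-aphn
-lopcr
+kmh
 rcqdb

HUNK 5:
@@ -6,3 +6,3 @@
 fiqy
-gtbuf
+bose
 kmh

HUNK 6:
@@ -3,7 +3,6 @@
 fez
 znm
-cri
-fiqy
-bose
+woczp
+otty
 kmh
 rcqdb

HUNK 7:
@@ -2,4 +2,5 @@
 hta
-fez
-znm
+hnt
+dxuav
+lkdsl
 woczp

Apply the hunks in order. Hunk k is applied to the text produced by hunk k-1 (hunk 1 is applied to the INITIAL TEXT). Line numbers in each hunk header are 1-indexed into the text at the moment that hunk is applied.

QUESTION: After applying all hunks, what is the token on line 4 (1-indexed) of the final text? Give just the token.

Answer: dxuav

Derivation:
Hunk 1: at line 6 remove [skd] add [aphn,lopcr] -> 9 lines: pdw hta egd lcfsl gtbuf asaq aphn lopcr rcqdb
Hunk 2: at line 1 remove [egd] add [fez,dasli] -> 10 lines: pdw hta fez dasli lcfsl gtbuf asaq aphn lopcr rcqdb
Hunk 3: at line 2 remove [dasli,lcfsl] add [znm,cri,fiqy] -> 11 lines: pdw hta fez znm cri fiqy gtbuf asaq aphn lopcr rcqdb
Hunk 4: at line 7 remove [asaq,aphn,lopcr] add [kmh] -> 9 lines: pdw hta fez znm cri fiqy gtbuf kmh rcqdb
Hunk 5: at line 6 remove [gtbuf] add [bose] -> 9 lines: pdw hta fez znm cri fiqy bose kmh rcqdb
Hunk 6: at line 3 remove [cri,fiqy,bose] add [woczp,otty] -> 8 lines: pdw hta fez znm woczp otty kmh rcqdb
Hunk 7: at line 2 remove [fez,znm] add [hnt,dxuav,lkdsl] -> 9 lines: pdw hta hnt dxuav lkdsl woczp otty kmh rcqdb
Final line 4: dxuav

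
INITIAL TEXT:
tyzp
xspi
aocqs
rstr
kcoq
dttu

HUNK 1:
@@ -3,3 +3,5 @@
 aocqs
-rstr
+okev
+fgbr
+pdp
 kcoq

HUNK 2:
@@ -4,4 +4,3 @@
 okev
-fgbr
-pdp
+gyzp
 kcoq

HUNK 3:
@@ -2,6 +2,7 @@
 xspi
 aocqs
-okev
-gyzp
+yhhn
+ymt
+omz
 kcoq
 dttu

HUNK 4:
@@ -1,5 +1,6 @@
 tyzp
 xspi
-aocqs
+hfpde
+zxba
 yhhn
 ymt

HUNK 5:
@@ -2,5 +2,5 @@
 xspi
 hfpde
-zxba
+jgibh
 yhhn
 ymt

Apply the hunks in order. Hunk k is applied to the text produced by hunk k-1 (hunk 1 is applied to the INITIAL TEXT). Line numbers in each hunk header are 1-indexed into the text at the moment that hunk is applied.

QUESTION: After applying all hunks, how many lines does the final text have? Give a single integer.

Hunk 1: at line 3 remove [rstr] add [okev,fgbr,pdp] -> 8 lines: tyzp xspi aocqs okev fgbr pdp kcoq dttu
Hunk 2: at line 4 remove [fgbr,pdp] add [gyzp] -> 7 lines: tyzp xspi aocqs okev gyzp kcoq dttu
Hunk 3: at line 2 remove [okev,gyzp] add [yhhn,ymt,omz] -> 8 lines: tyzp xspi aocqs yhhn ymt omz kcoq dttu
Hunk 4: at line 1 remove [aocqs] add [hfpde,zxba] -> 9 lines: tyzp xspi hfpde zxba yhhn ymt omz kcoq dttu
Hunk 5: at line 2 remove [zxba] add [jgibh] -> 9 lines: tyzp xspi hfpde jgibh yhhn ymt omz kcoq dttu
Final line count: 9

Answer: 9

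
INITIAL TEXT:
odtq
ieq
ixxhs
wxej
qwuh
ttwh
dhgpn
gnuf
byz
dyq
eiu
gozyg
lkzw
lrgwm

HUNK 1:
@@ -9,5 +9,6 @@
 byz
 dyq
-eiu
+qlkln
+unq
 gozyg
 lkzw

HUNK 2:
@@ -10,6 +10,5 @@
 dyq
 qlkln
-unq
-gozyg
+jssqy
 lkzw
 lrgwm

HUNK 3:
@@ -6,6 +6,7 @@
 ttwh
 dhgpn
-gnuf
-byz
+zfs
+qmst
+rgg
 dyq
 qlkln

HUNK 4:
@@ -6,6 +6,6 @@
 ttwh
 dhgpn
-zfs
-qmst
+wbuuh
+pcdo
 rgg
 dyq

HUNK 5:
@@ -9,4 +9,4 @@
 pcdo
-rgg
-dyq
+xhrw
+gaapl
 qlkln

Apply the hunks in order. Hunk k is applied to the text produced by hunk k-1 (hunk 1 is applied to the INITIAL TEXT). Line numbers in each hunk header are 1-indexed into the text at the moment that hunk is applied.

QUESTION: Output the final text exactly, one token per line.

Answer: odtq
ieq
ixxhs
wxej
qwuh
ttwh
dhgpn
wbuuh
pcdo
xhrw
gaapl
qlkln
jssqy
lkzw
lrgwm

Derivation:
Hunk 1: at line 9 remove [eiu] add [qlkln,unq] -> 15 lines: odtq ieq ixxhs wxej qwuh ttwh dhgpn gnuf byz dyq qlkln unq gozyg lkzw lrgwm
Hunk 2: at line 10 remove [unq,gozyg] add [jssqy] -> 14 lines: odtq ieq ixxhs wxej qwuh ttwh dhgpn gnuf byz dyq qlkln jssqy lkzw lrgwm
Hunk 3: at line 6 remove [gnuf,byz] add [zfs,qmst,rgg] -> 15 lines: odtq ieq ixxhs wxej qwuh ttwh dhgpn zfs qmst rgg dyq qlkln jssqy lkzw lrgwm
Hunk 4: at line 6 remove [zfs,qmst] add [wbuuh,pcdo] -> 15 lines: odtq ieq ixxhs wxej qwuh ttwh dhgpn wbuuh pcdo rgg dyq qlkln jssqy lkzw lrgwm
Hunk 5: at line 9 remove [rgg,dyq] add [xhrw,gaapl] -> 15 lines: odtq ieq ixxhs wxej qwuh ttwh dhgpn wbuuh pcdo xhrw gaapl qlkln jssqy lkzw lrgwm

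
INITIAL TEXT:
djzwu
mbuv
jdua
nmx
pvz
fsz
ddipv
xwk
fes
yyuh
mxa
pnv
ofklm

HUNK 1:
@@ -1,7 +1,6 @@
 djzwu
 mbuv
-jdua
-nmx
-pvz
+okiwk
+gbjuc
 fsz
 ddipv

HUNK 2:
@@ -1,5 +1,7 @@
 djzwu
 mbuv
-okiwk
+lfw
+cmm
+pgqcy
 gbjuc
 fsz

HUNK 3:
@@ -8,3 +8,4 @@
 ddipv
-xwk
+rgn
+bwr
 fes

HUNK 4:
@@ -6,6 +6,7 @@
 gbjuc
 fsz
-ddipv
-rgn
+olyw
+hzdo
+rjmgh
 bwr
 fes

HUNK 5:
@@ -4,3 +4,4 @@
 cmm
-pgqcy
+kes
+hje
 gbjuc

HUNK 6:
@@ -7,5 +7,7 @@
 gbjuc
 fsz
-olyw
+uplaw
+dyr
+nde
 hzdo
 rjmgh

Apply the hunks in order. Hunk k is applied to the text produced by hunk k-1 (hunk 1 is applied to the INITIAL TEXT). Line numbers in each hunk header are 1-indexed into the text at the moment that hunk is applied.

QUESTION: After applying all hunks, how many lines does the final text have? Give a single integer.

Hunk 1: at line 1 remove [jdua,nmx,pvz] add [okiwk,gbjuc] -> 12 lines: djzwu mbuv okiwk gbjuc fsz ddipv xwk fes yyuh mxa pnv ofklm
Hunk 2: at line 1 remove [okiwk] add [lfw,cmm,pgqcy] -> 14 lines: djzwu mbuv lfw cmm pgqcy gbjuc fsz ddipv xwk fes yyuh mxa pnv ofklm
Hunk 3: at line 8 remove [xwk] add [rgn,bwr] -> 15 lines: djzwu mbuv lfw cmm pgqcy gbjuc fsz ddipv rgn bwr fes yyuh mxa pnv ofklm
Hunk 4: at line 6 remove [ddipv,rgn] add [olyw,hzdo,rjmgh] -> 16 lines: djzwu mbuv lfw cmm pgqcy gbjuc fsz olyw hzdo rjmgh bwr fes yyuh mxa pnv ofklm
Hunk 5: at line 4 remove [pgqcy] add [kes,hje] -> 17 lines: djzwu mbuv lfw cmm kes hje gbjuc fsz olyw hzdo rjmgh bwr fes yyuh mxa pnv ofklm
Hunk 6: at line 7 remove [olyw] add [uplaw,dyr,nde] -> 19 lines: djzwu mbuv lfw cmm kes hje gbjuc fsz uplaw dyr nde hzdo rjmgh bwr fes yyuh mxa pnv ofklm
Final line count: 19

Answer: 19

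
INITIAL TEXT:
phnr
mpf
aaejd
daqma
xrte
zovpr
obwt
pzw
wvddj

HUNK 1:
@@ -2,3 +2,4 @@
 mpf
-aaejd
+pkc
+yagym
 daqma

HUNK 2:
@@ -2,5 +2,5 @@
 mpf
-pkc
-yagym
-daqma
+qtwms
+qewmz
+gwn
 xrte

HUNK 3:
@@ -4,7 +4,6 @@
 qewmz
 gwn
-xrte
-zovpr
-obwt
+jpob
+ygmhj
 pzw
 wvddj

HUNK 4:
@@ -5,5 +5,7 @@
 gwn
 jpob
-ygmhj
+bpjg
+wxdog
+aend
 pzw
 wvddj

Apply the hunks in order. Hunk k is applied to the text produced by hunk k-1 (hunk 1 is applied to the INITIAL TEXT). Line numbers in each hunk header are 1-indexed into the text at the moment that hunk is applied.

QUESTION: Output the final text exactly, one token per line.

Hunk 1: at line 2 remove [aaejd] add [pkc,yagym] -> 10 lines: phnr mpf pkc yagym daqma xrte zovpr obwt pzw wvddj
Hunk 2: at line 2 remove [pkc,yagym,daqma] add [qtwms,qewmz,gwn] -> 10 lines: phnr mpf qtwms qewmz gwn xrte zovpr obwt pzw wvddj
Hunk 3: at line 4 remove [xrte,zovpr,obwt] add [jpob,ygmhj] -> 9 lines: phnr mpf qtwms qewmz gwn jpob ygmhj pzw wvddj
Hunk 4: at line 5 remove [ygmhj] add [bpjg,wxdog,aend] -> 11 lines: phnr mpf qtwms qewmz gwn jpob bpjg wxdog aend pzw wvddj

Answer: phnr
mpf
qtwms
qewmz
gwn
jpob
bpjg
wxdog
aend
pzw
wvddj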